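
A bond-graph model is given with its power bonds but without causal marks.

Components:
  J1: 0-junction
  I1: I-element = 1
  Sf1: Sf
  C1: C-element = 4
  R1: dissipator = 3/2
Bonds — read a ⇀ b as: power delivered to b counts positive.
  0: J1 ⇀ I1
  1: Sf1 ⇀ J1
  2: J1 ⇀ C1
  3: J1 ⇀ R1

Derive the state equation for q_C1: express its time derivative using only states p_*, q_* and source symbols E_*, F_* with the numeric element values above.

dq_C1/dt = F_Sf1 - p_I1 - q_C1/6

bond 1 stroke at Sf1  (Sf1 (Sf) sets flow on bond)
bond 0 stroke at I1  (I1 outputs flow p/I1)
bond 2 stroke at J1  (C1 outputs effort q/C1)
bond 3 stroke at R1  (J1 effort already set via bond 2)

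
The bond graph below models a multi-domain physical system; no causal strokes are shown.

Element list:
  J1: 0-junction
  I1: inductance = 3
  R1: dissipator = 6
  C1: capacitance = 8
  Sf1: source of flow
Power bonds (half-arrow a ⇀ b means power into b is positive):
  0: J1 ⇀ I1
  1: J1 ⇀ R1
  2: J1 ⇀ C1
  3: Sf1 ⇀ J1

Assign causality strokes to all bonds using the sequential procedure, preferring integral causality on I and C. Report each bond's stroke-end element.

b3 stroke→Sf1  (Sf1: flow source, stroke at near end)
b0 stroke→I1  (I1 outputs flow p/I1)
b2 stroke→J1  (C1 integral (e out))
b1 stroke→R1  (J1: bond 2 brought effort, rest push out)

#0 stroke at I1
#1 stroke at R1
#2 stroke at J1
#3 stroke at Sf1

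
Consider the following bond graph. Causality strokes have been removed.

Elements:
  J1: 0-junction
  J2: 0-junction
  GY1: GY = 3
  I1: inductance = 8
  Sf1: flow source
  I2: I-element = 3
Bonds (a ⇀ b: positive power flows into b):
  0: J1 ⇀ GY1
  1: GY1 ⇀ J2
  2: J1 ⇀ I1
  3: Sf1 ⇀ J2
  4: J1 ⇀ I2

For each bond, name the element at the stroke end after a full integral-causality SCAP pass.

#3 →Sf1  (Sf1: flow source, stroke at near end)
#1 →J2  (closing 0-jn rule on J2)
#0 →J1  (through GY1, causality inverts; strokes same side of GY1)
#2 →I1  (J1: bond 0 brought effort, rest push out)
#4 →I2  (common-e at J1 fixed by 0)

#0 →J1
#1 →J2
#2 →I1
#3 →Sf1
#4 →I2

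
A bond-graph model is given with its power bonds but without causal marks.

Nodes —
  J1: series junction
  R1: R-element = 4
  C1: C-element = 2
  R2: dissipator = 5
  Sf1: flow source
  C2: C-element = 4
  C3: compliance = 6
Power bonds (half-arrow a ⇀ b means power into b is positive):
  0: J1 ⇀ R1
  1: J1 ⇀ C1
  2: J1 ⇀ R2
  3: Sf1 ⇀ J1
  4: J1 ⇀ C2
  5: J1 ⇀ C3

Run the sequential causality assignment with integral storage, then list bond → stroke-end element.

#3 |Sf1  (Sf1 (Sf) sets flow on bond)
#0 |J1  (J1 flow already set via bond 3)
#1 |J1  (J1 flow already set via bond 3)
#2 |J1  (common-f at J1 fixed by 3)
#4 |J1  (J1 flow already set via bond 3)
#5 |J1  (J1: bond 3 brought flow, rest push out)

bond 0 →J1
bond 1 →J1
bond 2 →J1
bond 3 →Sf1
bond 4 →J1
bond 5 →J1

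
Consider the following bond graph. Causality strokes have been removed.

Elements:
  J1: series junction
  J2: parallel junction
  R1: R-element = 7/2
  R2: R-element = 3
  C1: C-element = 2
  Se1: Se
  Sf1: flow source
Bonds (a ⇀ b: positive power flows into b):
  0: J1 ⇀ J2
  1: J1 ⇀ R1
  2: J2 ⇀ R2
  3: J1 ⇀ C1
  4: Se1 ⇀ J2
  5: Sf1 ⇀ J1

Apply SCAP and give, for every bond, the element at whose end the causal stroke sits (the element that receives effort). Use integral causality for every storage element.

#4 stroke→J2  (Se1: effort source, stroke at far end)
#5 stroke→Sf1  (Sf1 (Sf) sets flow on bond)
#0 stroke→J1  (J1: bond 5 brought flow, rest push out)
#1 stroke→J1  (J1 flow already set via bond 5)
#3 stroke→J1  (common-f at J1 fixed by 5)
#2 stroke→R2  (J2 effort already set via bond 4)

bond 0 stroke at J1
bond 1 stroke at J1
bond 2 stroke at R2
bond 3 stroke at J1
bond 4 stroke at J2
bond 5 stroke at Sf1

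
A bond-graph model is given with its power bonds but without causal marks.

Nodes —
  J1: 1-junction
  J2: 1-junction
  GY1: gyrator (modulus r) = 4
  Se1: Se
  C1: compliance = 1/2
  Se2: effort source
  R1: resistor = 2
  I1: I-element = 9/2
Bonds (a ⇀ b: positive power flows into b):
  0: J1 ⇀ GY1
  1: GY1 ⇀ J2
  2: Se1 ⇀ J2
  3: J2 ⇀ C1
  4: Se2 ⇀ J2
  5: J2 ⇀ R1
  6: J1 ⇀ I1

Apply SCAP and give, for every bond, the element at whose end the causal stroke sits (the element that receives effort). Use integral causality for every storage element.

b0 stroke→J1
b1 stroke→J2
b2 stroke→J2
b3 stroke→J2
b4 stroke→J2
b5 stroke→R1
b6 stroke→I1

#2 →J2  (Se1 fixes effort; stroke away)
#4 →J2  (Se2 fixes effort; stroke away)
#3 →J2  (C1: C, integral causality)
#6 →I1  (prefer integral on I1)
#0 →J1  (common-f at J1 fixed by 6)
#1 →J2  (GY GY1: same side as bond 0)
#5 →R1  (J2: last free bond brings flow in)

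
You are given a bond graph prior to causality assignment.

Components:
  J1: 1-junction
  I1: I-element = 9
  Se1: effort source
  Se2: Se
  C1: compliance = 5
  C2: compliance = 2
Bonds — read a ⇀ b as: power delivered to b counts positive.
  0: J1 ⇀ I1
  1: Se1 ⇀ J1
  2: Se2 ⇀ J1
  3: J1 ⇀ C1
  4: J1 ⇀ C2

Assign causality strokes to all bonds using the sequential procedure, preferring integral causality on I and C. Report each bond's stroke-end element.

bond 0 |I1
bond 1 |J1
bond 2 |J1
bond 3 |J1
bond 4 |J1

β1 stroke at J1  (Se1 (Se) sets effort on bond)
β2 stroke at J1  (source Se2 imposes e)
β0 stroke at I1  (I1: I, integral causality)
β3 stroke at J1  (1-jn J1 has f-setter on 0)
β4 stroke at J1  (J1 flow already set via bond 0)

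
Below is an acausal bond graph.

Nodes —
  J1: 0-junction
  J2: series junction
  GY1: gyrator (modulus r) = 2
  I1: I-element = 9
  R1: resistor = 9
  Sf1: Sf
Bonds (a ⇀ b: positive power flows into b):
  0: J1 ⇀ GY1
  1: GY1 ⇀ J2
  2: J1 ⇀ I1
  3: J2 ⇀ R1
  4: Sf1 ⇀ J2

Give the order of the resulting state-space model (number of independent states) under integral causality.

1  (I1 all integral)

β4 stroke→Sf1  (Sf1: flow source, stroke at near end)
β1 stroke→J2  (1-jn J2 has f-setter on 4)
β3 stroke→J2  (1-jn J2 has f-setter on 4)
β0 stroke→J1  (through GY1, causality inverts; strokes same side of GY1)
β2 stroke→I1  (0-jn J1 has e-setter on 0)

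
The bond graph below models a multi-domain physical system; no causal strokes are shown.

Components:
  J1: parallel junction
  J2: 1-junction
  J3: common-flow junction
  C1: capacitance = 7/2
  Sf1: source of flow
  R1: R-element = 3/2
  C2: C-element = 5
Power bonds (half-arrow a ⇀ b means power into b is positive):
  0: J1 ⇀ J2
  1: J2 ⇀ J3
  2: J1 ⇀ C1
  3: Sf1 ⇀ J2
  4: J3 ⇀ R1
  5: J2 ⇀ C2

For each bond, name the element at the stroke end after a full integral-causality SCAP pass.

#3 stroke→Sf1  (Sf1 (Sf) sets flow on bond)
#0 stroke→J2  (common-f at J2 fixed by 3)
#1 stroke→J2  (J2: bond 3 brought flow, rest push out)
#5 stroke→J2  (J2: bond 3 brought flow, rest push out)
#4 stroke→J3  (J3 flow already set via bond 1)
#2 stroke→J1  (closing 0-jn rule on J1)

#0 stroke→J2
#1 stroke→J2
#2 stroke→J1
#3 stroke→Sf1
#4 stroke→J3
#5 stroke→J2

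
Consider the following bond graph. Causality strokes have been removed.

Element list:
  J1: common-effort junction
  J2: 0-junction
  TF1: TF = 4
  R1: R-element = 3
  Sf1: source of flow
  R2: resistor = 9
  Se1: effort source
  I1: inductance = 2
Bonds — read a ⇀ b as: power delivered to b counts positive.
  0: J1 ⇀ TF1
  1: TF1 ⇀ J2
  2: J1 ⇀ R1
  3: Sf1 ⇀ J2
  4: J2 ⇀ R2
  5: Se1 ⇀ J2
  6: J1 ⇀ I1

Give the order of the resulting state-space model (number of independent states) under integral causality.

1  (I1 all integral)

b3 →Sf1  (Sf1 fixes flow; stroke at Sf1)
b5 →J2  (source Se1 imposes e)
b1 →TF1  (J2: bond 5 brought effort, rest push out)
b4 →R2  (J2 effort already set via bond 5)
b0 →J1  (through TF1, causality passes straight; one stroke at TF1)
b2 →R1  (J1: bond 0 brought effort, rest push out)
b6 →I1  (common-e at J1 fixed by 0)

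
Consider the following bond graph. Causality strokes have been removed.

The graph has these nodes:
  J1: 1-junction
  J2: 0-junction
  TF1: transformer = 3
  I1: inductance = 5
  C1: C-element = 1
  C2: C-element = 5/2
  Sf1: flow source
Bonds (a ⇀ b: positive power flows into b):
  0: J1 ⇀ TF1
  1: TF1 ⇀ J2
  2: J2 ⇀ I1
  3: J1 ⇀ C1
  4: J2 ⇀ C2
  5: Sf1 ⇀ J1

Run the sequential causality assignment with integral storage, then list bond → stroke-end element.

#0 stroke→J1
#1 stroke→TF1
#2 stroke→I1
#3 stroke→J1
#4 stroke→J2
#5 stroke→Sf1

β5 |Sf1  (source Sf1 imposes f)
β0 |J1  (J1 flow already set via bond 5)
β3 |J1  (J1 flow already set via bond 5)
β1 |TF1  (TF1 one-in-one-out from 0)
β2 |I1  (I1 integral (f out))
β4 |J2  (J2: last free bond brings effort in)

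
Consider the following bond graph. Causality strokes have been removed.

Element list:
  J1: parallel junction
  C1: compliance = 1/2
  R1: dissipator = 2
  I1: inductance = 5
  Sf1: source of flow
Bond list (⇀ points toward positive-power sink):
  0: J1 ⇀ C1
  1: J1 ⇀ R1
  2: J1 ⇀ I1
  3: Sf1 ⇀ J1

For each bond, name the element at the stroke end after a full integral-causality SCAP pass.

b0 stroke at J1
b1 stroke at R1
b2 stroke at I1
b3 stroke at Sf1

bond 3 stroke at Sf1  (Sf1 fixes flow; stroke at Sf1)
bond 0 stroke at J1  (C1 integral (e out))
bond 1 stroke at R1  (common-e at J1 fixed by 0)
bond 2 stroke at I1  (0-jn J1 has e-setter on 0)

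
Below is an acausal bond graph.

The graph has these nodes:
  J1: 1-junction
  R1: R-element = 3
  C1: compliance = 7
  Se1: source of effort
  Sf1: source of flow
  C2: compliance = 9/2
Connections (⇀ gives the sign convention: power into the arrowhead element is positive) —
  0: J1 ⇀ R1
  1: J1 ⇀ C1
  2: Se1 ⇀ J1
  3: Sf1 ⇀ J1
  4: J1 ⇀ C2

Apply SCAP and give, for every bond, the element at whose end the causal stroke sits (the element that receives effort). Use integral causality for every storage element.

b0 stroke→J1
b1 stroke→J1
b2 stroke→J1
b3 stroke→Sf1
b4 stroke→J1

bond 2 |J1  (Se1 (Se) sets effort on bond)
bond 3 |Sf1  (Sf1: flow source, stroke at near end)
bond 0 |J1  (J1 flow already set via bond 3)
bond 1 |J1  (J1: bond 3 brought flow, rest push out)
bond 4 |J1  (common-f at J1 fixed by 3)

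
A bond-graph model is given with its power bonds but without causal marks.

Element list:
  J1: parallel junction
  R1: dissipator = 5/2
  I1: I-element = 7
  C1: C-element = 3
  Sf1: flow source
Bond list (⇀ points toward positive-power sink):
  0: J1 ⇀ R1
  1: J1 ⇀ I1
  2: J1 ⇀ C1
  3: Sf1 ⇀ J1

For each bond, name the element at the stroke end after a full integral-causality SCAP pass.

b0 →R1
b1 →I1
b2 →J1
b3 →Sf1

#3 →Sf1  (Sf1 fixes flow; stroke at Sf1)
#1 →I1  (prefer integral on I1)
#2 →J1  (prefer integral on C1)
#0 →R1  (common-e at J1 fixed by 2)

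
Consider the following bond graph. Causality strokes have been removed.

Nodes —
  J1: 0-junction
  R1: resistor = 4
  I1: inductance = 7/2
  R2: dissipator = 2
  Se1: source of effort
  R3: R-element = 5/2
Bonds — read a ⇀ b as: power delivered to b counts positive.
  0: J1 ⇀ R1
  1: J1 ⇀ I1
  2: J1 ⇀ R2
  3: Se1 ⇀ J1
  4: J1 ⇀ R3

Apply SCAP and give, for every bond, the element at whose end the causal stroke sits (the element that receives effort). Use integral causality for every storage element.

b3 stroke at J1  (Se1 (Se) sets effort on bond)
b0 stroke at R1  (J1: bond 3 brought effort, rest push out)
b1 stroke at I1  (common-e at J1 fixed by 3)
b2 stroke at R2  (J1 effort already set via bond 3)
b4 stroke at R3  (J1: bond 3 brought effort, rest push out)

#0 →R1
#1 →I1
#2 →R2
#3 →J1
#4 →R3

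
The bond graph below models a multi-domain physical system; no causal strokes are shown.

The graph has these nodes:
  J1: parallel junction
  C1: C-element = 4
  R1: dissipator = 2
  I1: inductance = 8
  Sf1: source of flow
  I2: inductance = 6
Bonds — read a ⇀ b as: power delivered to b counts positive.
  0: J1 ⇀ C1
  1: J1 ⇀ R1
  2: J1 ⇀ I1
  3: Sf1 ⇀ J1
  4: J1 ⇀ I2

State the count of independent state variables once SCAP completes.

β3 |Sf1  (Sf1 fixes flow; stroke at Sf1)
β0 |J1  (prefer integral on C1)
β1 |R1  (J1 effort already set via bond 0)
β2 |I1  (0-jn J1 has e-setter on 0)
β4 |I2  (J1: bond 0 brought effort, rest push out)

3  (C1, I1, I2 all integral)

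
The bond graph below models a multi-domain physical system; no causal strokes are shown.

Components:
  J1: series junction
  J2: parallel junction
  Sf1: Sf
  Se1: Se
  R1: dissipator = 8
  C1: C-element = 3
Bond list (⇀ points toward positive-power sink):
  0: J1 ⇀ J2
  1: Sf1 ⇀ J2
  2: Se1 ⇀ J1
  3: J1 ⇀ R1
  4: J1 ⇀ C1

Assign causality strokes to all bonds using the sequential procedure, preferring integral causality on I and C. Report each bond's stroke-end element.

b0 stroke at J2
b1 stroke at Sf1
b2 stroke at J1
b3 stroke at J1
b4 stroke at J1

#1 |Sf1  (source Sf1 imposes f)
#2 |J1  (Se1 fixes effort; stroke away)
#0 |J2  (closing 0-jn rule on J2)
#3 |J1  (common-f at J1 fixed by 0)
#4 |J1  (J1 flow already set via bond 0)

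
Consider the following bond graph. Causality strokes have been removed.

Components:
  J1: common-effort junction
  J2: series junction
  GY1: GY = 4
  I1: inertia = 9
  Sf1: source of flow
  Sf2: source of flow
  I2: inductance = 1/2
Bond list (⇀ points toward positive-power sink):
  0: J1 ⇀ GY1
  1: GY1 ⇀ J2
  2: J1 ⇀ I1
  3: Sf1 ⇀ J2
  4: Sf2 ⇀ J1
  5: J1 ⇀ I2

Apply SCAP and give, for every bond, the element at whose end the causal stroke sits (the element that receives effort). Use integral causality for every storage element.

#3 stroke at Sf1  (source Sf1 imposes f)
#4 stroke at Sf2  (Sf2 fixes flow; stroke at Sf2)
#1 stroke at J2  (common-f at J2 fixed by 3)
#0 stroke at J1  (GY1: gyrator matches bond 1)
#2 stroke at I1  (J1 effort already set via bond 0)
#5 stroke at I2  (J1: bond 0 brought effort, rest push out)

#0 stroke→J1
#1 stroke→J2
#2 stroke→I1
#3 stroke→Sf1
#4 stroke→Sf2
#5 stroke→I2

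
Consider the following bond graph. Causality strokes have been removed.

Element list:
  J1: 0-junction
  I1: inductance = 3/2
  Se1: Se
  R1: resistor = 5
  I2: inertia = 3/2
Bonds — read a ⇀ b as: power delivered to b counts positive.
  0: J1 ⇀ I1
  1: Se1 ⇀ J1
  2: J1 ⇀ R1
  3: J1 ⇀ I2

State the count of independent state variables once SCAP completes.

#1 stroke at J1  (source Se1 imposes e)
#0 stroke at I1  (common-e at J1 fixed by 1)
#2 stroke at R1  (J1: bond 1 brought effort, rest push out)
#3 stroke at I2  (common-e at J1 fixed by 1)

2  (I1, I2 all integral)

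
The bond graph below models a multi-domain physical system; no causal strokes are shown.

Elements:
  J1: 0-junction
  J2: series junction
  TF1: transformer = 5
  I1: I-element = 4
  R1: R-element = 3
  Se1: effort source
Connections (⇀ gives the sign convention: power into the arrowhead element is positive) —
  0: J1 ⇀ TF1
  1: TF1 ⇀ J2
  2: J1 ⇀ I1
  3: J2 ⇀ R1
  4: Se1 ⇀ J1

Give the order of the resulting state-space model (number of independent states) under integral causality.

1  (I1 all integral)

b4 |J1  (source Se1 imposes e)
b0 |TF1  (J1 effort already set via bond 4)
b2 |I1  (J1 effort already set via bond 4)
b1 |J2  (TF1 one-in-one-out from 0)
b3 |R1  (J2 needs exactly one f-in)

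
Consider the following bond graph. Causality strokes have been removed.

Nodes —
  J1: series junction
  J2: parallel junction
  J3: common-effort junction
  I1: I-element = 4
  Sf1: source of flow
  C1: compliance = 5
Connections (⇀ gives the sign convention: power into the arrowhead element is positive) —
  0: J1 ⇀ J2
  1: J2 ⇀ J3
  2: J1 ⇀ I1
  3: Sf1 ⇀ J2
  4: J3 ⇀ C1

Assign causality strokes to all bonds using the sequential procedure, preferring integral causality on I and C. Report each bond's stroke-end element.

bond 3 stroke→Sf1  (Sf1 (Sf) sets flow on bond)
bond 2 stroke→I1  (I1 integral (f out))
bond 0 stroke→J1  (J1 flow already set via bond 2)
bond 1 stroke→J2  (closing 0-jn rule on J2)
bond 4 stroke→J3  (J3: last free bond brings effort in)

#0 stroke at J1
#1 stroke at J2
#2 stroke at I1
#3 stroke at Sf1
#4 stroke at J3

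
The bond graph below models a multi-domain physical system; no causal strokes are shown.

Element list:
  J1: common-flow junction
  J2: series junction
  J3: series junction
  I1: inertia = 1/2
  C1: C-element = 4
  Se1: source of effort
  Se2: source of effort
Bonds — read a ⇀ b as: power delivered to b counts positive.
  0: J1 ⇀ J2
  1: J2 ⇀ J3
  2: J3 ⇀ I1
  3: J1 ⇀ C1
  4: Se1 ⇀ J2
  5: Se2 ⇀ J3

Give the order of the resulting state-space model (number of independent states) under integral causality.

2  (C1, I1 all integral)

b4 →J2  (source Se1 imposes e)
b5 →J3  (source Se2 imposes e)
b2 →I1  (prefer integral on I1)
b1 →J3  (J3: bond 2 brought flow, rest push out)
b0 →J2  (1-jn J2 has f-setter on 1)
b3 →J1  (J1: bond 0 brought flow, rest push out)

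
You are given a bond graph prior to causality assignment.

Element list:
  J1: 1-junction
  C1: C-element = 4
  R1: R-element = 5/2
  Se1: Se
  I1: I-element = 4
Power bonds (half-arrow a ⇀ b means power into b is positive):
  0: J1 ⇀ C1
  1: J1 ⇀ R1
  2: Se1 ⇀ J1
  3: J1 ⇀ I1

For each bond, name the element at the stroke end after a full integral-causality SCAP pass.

#2 stroke→J1  (Se1 (Se) sets effort on bond)
#0 stroke→J1  (C1 outputs effort q/C1)
#3 stroke→I1  (prefer integral on I1)
#1 stroke→J1  (1-jn J1 has f-setter on 3)

b0 stroke at J1
b1 stroke at J1
b2 stroke at J1
b3 stroke at I1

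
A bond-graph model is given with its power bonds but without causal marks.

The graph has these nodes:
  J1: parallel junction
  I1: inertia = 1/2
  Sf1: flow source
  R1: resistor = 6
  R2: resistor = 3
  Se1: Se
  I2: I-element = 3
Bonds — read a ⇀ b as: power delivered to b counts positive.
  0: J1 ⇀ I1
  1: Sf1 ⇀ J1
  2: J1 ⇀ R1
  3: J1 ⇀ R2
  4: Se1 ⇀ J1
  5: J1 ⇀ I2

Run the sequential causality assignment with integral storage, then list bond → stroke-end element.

bond 0 stroke→I1
bond 1 stroke→Sf1
bond 2 stroke→R1
bond 3 stroke→R2
bond 4 stroke→J1
bond 5 stroke→I2

#1 |Sf1  (Sf1 (Sf) sets flow on bond)
#4 |J1  (Se1 fixes effort; stroke away)
#0 |I1  (common-e at J1 fixed by 4)
#2 |R1  (J1 effort already set via bond 4)
#3 |R2  (0-jn J1 has e-setter on 4)
#5 |I2  (0-jn J1 has e-setter on 4)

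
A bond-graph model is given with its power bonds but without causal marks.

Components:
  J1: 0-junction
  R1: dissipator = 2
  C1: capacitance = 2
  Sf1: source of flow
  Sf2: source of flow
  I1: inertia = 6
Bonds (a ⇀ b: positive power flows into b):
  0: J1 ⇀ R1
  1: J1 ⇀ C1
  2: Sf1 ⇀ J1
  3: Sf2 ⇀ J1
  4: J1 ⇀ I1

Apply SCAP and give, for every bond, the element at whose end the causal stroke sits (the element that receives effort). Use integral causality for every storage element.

bond 0 stroke→R1
bond 1 stroke→J1
bond 2 stroke→Sf1
bond 3 stroke→Sf2
bond 4 stroke→I1

bond 2 →Sf1  (Sf1: flow source, stroke at near end)
bond 3 →Sf2  (Sf2 fixes flow; stroke at Sf2)
bond 1 →J1  (C1 integral (e out))
bond 0 →R1  (J1: bond 1 brought effort, rest push out)
bond 4 →I1  (J1: bond 1 brought effort, rest push out)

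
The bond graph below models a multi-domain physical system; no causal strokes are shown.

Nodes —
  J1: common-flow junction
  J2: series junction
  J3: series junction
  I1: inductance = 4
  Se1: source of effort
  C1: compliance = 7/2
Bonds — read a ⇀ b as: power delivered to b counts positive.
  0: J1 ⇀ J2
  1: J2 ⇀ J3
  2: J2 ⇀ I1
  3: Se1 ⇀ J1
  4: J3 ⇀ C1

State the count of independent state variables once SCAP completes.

2  (C1, I1 all integral)

bond 3 |J1  (Se1 fixes effort; stroke away)
bond 0 |J2  (J1 needs exactly one f-in)
bond 2 |I1  (prefer integral on I1)
bond 1 |J2  (J2: bond 2 brought flow, rest push out)
bond 4 |J3  (J3: bond 1 brought flow, rest push out)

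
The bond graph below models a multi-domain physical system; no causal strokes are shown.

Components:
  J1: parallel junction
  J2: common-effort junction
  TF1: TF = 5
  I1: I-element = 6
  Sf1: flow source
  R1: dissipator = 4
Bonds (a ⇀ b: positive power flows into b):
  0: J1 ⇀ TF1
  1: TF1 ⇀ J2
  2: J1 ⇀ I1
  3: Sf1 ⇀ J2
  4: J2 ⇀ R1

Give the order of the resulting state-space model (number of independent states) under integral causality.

1  (I1 all integral)

#3 |Sf1  (source Sf1 imposes f)
#2 |I1  (I1 integral (f out))
#0 |J1  (closing 0-jn rule on J1)
#1 |TF1  (TF1: transformer flips bond 0)
#4 |J2  (J2: last free bond brings effort in)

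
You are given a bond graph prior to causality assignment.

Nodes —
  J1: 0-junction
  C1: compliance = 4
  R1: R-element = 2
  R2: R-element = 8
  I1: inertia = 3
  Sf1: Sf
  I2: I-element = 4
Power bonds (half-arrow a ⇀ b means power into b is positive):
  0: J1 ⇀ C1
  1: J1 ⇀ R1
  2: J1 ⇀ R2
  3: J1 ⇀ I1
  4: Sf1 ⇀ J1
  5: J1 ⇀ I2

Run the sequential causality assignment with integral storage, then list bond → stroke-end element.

b0 stroke at J1
b1 stroke at R1
b2 stroke at R2
b3 stroke at I1
b4 stroke at Sf1
b5 stroke at I2

bond 4 stroke→Sf1  (source Sf1 imposes f)
bond 0 stroke→J1  (prefer integral on C1)
bond 1 stroke→R1  (common-e at J1 fixed by 0)
bond 2 stroke→R2  (common-e at J1 fixed by 0)
bond 3 stroke→I1  (J1: bond 0 brought effort, rest push out)
bond 5 stroke→I2  (J1 effort already set via bond 0)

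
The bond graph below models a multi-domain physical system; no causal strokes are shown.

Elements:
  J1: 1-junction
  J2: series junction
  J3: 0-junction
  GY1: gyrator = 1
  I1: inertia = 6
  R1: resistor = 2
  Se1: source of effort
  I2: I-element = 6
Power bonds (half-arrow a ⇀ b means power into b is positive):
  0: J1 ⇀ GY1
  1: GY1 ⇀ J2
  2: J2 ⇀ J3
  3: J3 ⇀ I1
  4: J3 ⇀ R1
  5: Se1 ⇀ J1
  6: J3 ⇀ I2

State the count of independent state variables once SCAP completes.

bond 5 stroke→J1  (Se1 fixes effort; stroke away)
bond 0 stroke→GY1  (closing 1-jn rule on J1)
bond 1 stroke→GY1  (through GY1, causality inverts; strokes same side of GY1)
bond 2 stroke→J2  (common-f at J2 fixed by 1)
bond 3 stroke→I1  (prefer integral on I1)
bond 6 stroke→I2  (I2 integral (f out))
bond 4 stroke→J3  (closing 0-jn rule on J3)

2  (I1, I2 all integral)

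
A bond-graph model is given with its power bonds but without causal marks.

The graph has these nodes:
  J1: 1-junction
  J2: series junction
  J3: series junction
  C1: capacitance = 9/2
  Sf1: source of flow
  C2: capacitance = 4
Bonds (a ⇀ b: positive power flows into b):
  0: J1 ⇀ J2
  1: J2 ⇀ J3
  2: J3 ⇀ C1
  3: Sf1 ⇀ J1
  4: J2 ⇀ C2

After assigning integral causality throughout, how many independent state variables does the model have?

β3 |Sf1  (Sf1 fixes flow; stroke at Sf1)
β0 |J1  (J1 flow already set via bond 3)
β1 |J2  (J2: bond 0 brought flow, rest push out)
β4 |J2  (common-f at J2 fixed by 0)
β2 |J3  (common-f at J3 fixed by 1)

2  (C1, C2 all integral)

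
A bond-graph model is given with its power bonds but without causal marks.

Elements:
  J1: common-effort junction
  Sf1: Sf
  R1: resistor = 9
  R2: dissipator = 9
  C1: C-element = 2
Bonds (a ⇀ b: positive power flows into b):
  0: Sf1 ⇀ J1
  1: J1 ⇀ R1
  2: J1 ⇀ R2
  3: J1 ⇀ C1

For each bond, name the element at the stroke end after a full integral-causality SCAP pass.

b0 stroke at Sf1
b1 stroke at R1
b2 stroke at R2
b3 stroke at J1

β0 |Sf1  (Sf1 fixes flow; stroke at Sf1)
β3 |J1  (prefer integral on C1)
β1 |R1  (0-jn J1 has e-setter on 3)
β2 |R2  (J1 effort already set via bond 3)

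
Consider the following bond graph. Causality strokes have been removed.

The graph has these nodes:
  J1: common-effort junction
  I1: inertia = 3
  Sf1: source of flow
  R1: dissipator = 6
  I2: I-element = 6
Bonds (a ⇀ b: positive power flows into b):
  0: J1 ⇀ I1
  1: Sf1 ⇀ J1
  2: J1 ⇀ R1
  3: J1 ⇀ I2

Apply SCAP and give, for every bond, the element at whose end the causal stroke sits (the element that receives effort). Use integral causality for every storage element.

b1 stroke at Sf1  (Sf1 fixes flow; stroke at Sf1)
b0 stroke at I1  (I1 outputs flow p/I1)
b3 stroke at I2  (prefer integral on I2)
b2 stroke at J1  (only one effort-in slot at J1)

b0 →I1
b1 →Sf1
b2 →J1
b3 →I2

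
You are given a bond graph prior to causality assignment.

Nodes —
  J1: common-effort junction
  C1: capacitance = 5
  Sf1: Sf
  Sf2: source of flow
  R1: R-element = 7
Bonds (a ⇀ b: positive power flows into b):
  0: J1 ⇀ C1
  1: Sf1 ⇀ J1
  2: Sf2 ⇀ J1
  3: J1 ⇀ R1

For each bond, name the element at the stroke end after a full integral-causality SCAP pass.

bond 1 stroke→Sf1  (Sf1: flow source, stroke at near end)
bond 2 stroke→Sf2  (Sf2 fixes flow; stroke at Sf2)
bond 0 stroke→J1  (C1: C, integral causality)
bond 3 stroke→R1  (0-jn J1 has e-setter on 0)

bond 0 |J1
bond 1 |Sf1
bond 2 |Sf2
bond 3 |R1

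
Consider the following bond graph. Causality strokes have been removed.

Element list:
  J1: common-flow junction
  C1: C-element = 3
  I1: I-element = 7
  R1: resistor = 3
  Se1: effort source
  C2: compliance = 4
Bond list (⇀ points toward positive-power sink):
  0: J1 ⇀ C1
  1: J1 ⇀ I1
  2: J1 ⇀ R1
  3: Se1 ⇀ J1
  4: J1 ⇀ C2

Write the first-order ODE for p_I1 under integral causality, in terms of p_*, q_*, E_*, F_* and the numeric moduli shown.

b3 stroke at J1  (source Se1 imposes e)
b0 stroke at J1  (C1 integral (e out))
b1 stroke at I1  (I1 outputs flow p/I1)
b2 stroke at J1  (J1: bond 1 brought flow, rest push out)
b4 stroke at J1  (1-jn J1 has f-setter on 1)

dp_I1/dt = E_Se1 - 3*p_I1/7 - q_C1/3 - q_C2/4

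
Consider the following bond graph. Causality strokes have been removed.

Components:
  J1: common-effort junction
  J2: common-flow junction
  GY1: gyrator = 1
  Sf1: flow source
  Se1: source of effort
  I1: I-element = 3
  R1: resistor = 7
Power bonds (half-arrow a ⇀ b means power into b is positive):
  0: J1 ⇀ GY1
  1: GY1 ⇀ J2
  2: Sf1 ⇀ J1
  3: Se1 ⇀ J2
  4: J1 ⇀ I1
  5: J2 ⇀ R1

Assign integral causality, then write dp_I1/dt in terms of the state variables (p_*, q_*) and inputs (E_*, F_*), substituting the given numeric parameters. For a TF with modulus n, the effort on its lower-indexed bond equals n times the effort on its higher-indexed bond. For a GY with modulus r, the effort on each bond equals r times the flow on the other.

dp_I1/dt = E_Se1/7 + F_Sf1/7 - p_I1/21

b2 stroke at Sf1  (source Sf1 imposes f)
b3 stroke at J2  (Se1 fixes effort; stroke away)
b4 stroke at I1  (I1: I, integral causality)
b0 stroke at J1  (closing 0-jn rule on J1)
b1 stroke at J2  (GY1: gyrator matches bond 0)
b5 stroke at R1  (only one flow-in slot at J2)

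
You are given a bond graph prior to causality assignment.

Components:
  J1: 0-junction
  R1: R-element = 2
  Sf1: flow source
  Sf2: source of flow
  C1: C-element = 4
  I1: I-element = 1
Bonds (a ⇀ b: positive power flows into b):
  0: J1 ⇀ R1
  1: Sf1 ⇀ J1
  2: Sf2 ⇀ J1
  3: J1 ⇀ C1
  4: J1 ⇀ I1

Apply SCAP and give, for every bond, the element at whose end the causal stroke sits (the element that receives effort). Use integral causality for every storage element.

bond 1 stroke→Sf1  (source Sf1 imposes f)
bond 2 stroke→Sf2  (Sf2: flow source, stroke at near end)
bond 3 stroke→J1  (C1 outputs effort q/C1)
bond 0 stroke→R1  (common-e at J1 fixed by 3)
bond 4 stroke→I1  (common-e at J1 fixed by 3)

#0 →R1
#1 →Sf1
#2 →Sf2
#3 →J1
#4 →I1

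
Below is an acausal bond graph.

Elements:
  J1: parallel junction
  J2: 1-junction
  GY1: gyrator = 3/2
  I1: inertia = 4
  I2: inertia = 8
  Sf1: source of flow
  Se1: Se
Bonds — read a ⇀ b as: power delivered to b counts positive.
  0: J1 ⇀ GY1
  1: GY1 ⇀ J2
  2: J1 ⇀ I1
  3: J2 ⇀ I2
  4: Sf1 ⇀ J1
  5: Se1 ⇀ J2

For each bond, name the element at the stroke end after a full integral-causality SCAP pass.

bond 4 →Sf1  (Sf1 (Sf) sets flow on bond)
bond 5 →J2  (Se1 (Se) sets effort on bond)
bond 2 →I1  (I1 outputs flow p/I1)
bond 0 →J1  (closing 0-jn rule on J1)
bond 1 →J2  (through GY1, causality inverts; strokes same side of GY1)
bond 3 →I2  (J2: last free bond brings flow in)

#0 |J1
#1 |J2
#2 |I1
#3 |I2
#4 |Sf1
#5 |J2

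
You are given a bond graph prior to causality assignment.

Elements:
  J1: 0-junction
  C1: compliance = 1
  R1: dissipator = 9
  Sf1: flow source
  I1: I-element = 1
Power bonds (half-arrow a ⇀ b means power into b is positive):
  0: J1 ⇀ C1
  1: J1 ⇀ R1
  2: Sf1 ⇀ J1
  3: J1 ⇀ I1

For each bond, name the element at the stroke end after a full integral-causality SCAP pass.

bond 2 →Sf1  (Sf1 (Sf) sets flow on bond)
bond 0 →J1  (C1 integral (e out))
bond 1 →R1  (0-jn J1 has e-setter on 0)
bond 3 →I1  (common-e at J1 fixed by 0)

#0 |J1
#1 |R1
#2 |Sf1
#3 |I1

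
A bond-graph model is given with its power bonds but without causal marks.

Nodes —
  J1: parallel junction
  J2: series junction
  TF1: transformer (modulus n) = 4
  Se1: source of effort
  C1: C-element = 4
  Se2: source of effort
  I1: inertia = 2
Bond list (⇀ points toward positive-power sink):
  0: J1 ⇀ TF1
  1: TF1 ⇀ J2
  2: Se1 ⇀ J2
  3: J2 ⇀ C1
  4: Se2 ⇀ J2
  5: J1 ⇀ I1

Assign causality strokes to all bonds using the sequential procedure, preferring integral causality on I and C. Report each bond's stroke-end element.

#2 stroke at J2  (Se1: effort source, stroke at far end)
#4 stroke at J2  (Se2 fixes effort; stroke away)
#3 stroke at J2  (C1: C, integral causality)
#1 stroke at TF1  (only one flow-in slot at J2)
#0 stroke at J1  (TF1 one-in-one-out from 1)
#5 stroke at I1  (J1: bond 0 brought effort, rest push out)

β0 stroke at J1
β1 stroke at TF1
β2 stroke at J2
β3 stroke at J2
β4 stroke at J2
β5 stroke at I1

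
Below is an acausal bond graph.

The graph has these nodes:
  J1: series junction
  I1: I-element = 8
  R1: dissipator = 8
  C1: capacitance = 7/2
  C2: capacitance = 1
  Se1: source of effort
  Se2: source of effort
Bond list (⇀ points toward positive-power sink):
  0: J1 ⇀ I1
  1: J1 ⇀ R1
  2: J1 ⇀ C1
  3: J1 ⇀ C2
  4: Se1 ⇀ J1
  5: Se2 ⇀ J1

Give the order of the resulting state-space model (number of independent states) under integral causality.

#4 →J1  (Se1 fixes effort; stroke away)
#5 →J1  (Se2 fixes effort; stroke away)
#0 →I1  (I1 outputs flow p/I1)
#1 →J1  (common-f at J1 fixed by 0)
#2 →J1  (J1: bond 0 brought flow, rest push out)
#3 →J1  (common-f at J1 fixed by 0)

3  (C1, C2, I1 all integral)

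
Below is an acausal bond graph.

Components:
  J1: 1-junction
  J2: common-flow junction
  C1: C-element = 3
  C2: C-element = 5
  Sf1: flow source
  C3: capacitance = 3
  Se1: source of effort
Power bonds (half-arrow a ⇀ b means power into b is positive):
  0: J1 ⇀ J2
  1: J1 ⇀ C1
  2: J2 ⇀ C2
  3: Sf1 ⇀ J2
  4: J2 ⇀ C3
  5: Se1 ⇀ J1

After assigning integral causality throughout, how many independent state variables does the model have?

3  (C1, C2, C3 all integral)

bond 3 stroke at Sf1  (Sf1 (Sf) sets flow on bond)
bond 5 stroke at J1  (Se1: effort source, stroke at far end)
bond 0 stroke at J2  (J2 flow already set via bond 3)
bond 2 stroke at J2  (common-f at J2 fixed by 3)
bond 4 stroke at J2  (common-f at J2 fixed by 3)
bond 1 stroke at J1  (J1 flow already set via bond 0)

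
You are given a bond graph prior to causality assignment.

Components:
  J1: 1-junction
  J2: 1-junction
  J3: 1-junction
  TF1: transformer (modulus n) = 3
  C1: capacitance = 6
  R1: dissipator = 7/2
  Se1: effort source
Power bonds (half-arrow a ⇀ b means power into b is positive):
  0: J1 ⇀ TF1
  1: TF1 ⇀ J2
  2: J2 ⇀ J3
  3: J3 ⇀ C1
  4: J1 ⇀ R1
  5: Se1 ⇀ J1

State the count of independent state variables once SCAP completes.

1  (C1 all integral)

bond 5 |J1  (Se1: effort source, stroke at far end)
bond 3 |J3  (C1 integral (e out))
bond 2 |J2  (J3: last free bond brings flow in)
bond 1 |TF1  (only one flow-in slot at J2)
bond 0 |J1  (through TF1, causality passes straight; one stroke at TF1)
bond 4 |R1  (J1 needs exactly one f-in)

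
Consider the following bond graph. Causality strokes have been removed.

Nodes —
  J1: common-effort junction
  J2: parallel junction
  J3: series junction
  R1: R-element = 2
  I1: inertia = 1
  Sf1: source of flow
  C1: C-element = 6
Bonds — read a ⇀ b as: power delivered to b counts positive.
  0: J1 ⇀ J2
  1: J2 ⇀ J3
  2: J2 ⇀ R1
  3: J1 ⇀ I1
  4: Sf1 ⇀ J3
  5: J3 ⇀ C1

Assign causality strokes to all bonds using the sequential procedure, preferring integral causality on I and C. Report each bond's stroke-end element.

b0 stroke→J1
b1 stroke→J3
b2 stroke→J2
b3 stroke→I1
b4 stroke→Sf1
b5 stroke→J3

#4 |Sf1  (Sf1 (Sf) sets flow on bond)
#1 |J3  (J3 flow already set via bond 4)
#5 |J3  (1-jn J3 has f-setter on 4)
#3 |I1  (I1: I, integral causality)
#0 |J1  (J1: last free bond brings effort in)
#2 |J2  (only one effort-in slot at J2)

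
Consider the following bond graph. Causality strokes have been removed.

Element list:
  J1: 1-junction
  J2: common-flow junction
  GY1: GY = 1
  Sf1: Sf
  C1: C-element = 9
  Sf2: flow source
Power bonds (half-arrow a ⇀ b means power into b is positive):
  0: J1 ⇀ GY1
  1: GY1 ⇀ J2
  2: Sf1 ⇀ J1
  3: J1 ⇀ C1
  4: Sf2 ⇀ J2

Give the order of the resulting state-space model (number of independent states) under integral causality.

1  (C1 all integral)

#2 stroke at Sf1  (source Sf1 imposes f)
#4 stroke at Sf2  (source Sf2 imposes f)
#0 stroke at J1  (J1 flow already set via bond 2)
#3 stroke at J1  (common-f at J1 fixed by 2)
#1 stroke at J2  (J2 flow already set via bond 4)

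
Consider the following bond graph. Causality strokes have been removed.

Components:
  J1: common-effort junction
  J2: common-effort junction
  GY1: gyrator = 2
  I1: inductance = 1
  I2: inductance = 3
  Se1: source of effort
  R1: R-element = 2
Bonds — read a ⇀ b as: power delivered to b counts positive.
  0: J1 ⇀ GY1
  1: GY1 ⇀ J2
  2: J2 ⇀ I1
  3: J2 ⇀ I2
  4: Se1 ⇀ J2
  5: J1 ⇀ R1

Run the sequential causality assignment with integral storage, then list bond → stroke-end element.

#0 stroke at GY1
#1 stroke at GY1
#2 stroke at I1
#3 stroke at I2
#4 stroke at J2
#5 stroke at J1

#4 |J2  (Se1 fixes effort; stroke away)
#1 |GY1  (common-e at J2 fixed by 4)
#2 |I1  (common-e at J2 fixed by 4)
#3 |I2  (J2: bond 4 brought effort, rest push out)
#0 |GY1  (through GY1, causality inverts; strokes same side of GY1)
#5 |J1  (J1 needs exactly one e-in)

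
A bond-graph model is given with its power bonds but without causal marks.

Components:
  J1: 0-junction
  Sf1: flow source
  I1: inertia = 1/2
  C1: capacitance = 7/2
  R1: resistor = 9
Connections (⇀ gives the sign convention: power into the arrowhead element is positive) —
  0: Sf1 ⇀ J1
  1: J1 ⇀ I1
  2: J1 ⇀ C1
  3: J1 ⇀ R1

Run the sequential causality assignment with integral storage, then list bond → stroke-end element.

b0 stroke→Sf1  (Sf1 fixes flow; stroke at Sf1)
b1 stroke→I1  (I1 outputs flow p/I1)
b2 stroke→J1  (C1 integral (e out))
b3 stroke→R1  (common-e at J1 fixed by 2)

β0 |Sf1
β1 |I1
β2 |J1
β3 |R1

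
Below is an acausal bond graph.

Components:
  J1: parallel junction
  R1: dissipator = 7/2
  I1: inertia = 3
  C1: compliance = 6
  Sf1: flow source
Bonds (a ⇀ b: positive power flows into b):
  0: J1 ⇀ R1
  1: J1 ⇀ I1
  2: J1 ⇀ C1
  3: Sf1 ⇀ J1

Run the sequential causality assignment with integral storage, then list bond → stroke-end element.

#3 stroke→Sf1  (Sf1: flow source, stroke at near end)
#1 stroke→I1  (I1 outputs flow p/I1)
#2 stroke→J1  (C1: C, integral causality)
#0 stroke→R1  (J1 effort already set via bond 2)

#0 →R1
#1 →I1
#2 →J1
#3 →Sf1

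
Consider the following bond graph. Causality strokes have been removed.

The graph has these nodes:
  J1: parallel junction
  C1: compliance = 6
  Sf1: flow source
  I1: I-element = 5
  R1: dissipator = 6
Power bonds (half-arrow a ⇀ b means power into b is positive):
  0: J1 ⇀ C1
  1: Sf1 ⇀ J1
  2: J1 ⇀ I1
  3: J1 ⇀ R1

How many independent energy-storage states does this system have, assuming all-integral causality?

b1 |Sf1  (Sf1 (Sf) sets flow on bond)
b0 |J1  (C1: C, integral causality)
b2 |I1  (J1 effort already set via bond 0)
b3 |R1  (0-jn J1 has e-setter on 0)

2  (C1, I1 all integral)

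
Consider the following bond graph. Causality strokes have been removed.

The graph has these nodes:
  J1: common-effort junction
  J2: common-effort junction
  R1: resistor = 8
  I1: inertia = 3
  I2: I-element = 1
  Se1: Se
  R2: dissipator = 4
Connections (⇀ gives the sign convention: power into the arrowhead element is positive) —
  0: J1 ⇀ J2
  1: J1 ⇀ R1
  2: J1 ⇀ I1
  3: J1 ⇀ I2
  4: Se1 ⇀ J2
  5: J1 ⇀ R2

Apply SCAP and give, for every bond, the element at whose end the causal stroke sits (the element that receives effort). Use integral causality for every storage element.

bond 0 stroke→J1
bond 1 stroke→R1
bond 2 stroke→I1
bond 3 stroke→I2
bond 4 stroke→J2
bond 5 stroke→R2

β4 →J2  (Se1: effort source, stroke at far end)
β0 →J1  (J2 effort already set via bond 4)
β1 →R1  (0-jn J1 has e-setter on 0)
β2 →I1  (J1 effort already set via bond 0)
β3 →I2  (J1 effort already set via bond 0)
β5 →R2  (J1: bond 0 brought effort, rest push out)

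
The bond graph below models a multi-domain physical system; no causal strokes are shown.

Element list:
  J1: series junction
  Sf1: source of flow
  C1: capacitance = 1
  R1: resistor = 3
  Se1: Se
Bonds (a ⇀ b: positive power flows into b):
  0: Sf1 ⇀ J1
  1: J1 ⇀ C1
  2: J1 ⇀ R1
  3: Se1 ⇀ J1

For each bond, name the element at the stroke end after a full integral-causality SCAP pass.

β0 stroke→Sf1  (Sf1 fixes flow; stroke at Sf1)
β3 stroke→J1  (source Se1 imposes e)
β1 stroke→J1  (common-f at J1 fixed by 0)
β2 stroke→J1  (J1: bond 0 brought flow, rest push out)

β0 stroke at Sf1
β1 stroke at J1
β2 stroke at J1
β3 stroke at J1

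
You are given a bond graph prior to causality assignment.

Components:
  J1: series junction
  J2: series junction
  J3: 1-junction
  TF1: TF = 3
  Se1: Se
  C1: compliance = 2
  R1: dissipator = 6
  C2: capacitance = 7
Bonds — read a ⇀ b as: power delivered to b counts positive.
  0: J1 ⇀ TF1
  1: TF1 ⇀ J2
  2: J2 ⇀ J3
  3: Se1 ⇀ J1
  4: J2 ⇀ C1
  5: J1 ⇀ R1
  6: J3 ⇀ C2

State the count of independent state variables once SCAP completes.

2  (C1, C2 all integral)

#3 |J1  (Se1: effort source, stroke at far end)
#4 |J2  (C1 outputs effort q/C1)
#6 |J3  (C2 integral (e out))
#2 |J2  (only one flow-in slot at J3)
#1 |TF1  (J2 needs exactly one f-in)
#0 |J1  (TF1: transformer flips bond 1)
#5 |R1  (J1: last free bond brings flow in)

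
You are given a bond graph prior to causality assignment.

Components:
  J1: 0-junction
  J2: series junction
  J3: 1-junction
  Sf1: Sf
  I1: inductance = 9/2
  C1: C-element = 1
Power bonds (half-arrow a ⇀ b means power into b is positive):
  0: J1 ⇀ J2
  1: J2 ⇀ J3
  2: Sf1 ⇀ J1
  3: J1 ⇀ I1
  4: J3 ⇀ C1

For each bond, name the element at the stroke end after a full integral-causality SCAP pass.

#2 →Sf1  (Sf1: flow source, stroke at near end)
#3 →I1  (prefer integral on I1)
#0 →J1  (J1: last free bond brings effort in)
#1 →J2  (J2: bond 0 brought flow, rest push out)
#4 →J3  (common-f at J3 fixed by 1)

b0 stroke at J1
b1 stroke at J2
b2 stroke at Sf1
b3 stroke at I1
b4 stroke at J3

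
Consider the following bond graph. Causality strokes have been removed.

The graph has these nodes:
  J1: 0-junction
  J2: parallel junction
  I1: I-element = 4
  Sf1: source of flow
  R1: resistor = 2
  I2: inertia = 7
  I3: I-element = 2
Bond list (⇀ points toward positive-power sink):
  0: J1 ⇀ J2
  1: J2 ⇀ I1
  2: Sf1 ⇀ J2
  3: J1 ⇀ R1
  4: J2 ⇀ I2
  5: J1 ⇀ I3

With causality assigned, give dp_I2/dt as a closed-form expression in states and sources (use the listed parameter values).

dp_I2/dt = 2*F_Sf1 - p_I1/2 - 2*p_I2/7 - p_I3

bond 2 |Sf1  (Sf1: flow source, stroke at near end)
bond 1 |I1  (I1 integral (f out))
bond 4 |I2  (I2: I, integral causality)
bond 0 |J2  (closing 0-jn rule on J2)
bond 5 |I3  (I3 integral (f out))
bond 3 |J1  (closing 0-jn rule on J1)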